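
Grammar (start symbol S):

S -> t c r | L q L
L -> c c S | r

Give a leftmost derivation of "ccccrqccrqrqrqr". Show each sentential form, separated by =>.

S=>LqL=>ccSqL=>ccLqLqL=>ccccSqLqL=>ccccLqLqLqL=>ccccrqLqLqL=>ccccrqccSqLqL=>ccccrqccLqLqLqL=>ccccrqccrqLqLqL=>ccccrqccrqrqLqL=>ccccrqccrqrqrqL=>ccccrqccrqrqrqr

S => LqL   [S -> L q L]
LqL => ccSqL   [L -> c c S]
ccSqL => ccLqLqL   [S -> L q L]
ccLqLqL => ccccSqLqL   [L -> c c S]
ccccSqLqL => ccccLqLqLqL   [S -> L q L]
ccccLqLqLqL => ccccrqLqLqL   [L -> r]
ccccrqLqLqL => ccccrqccSqLqL   [L -> c c S]
ccccrqccSqLqL => ccccrqccLqLqLqL   [S -> L q L]
ccccrqccLqLqLqL => ccccrqccrqLqLqL   [L -> r]
ccccrqccrqLqLqL => ccccrqccrqrqLqL   [L -> r]
ccccrqccrqrqLqL => ccccrqccrqrqrqL   [L -> r]
ccccrqccrqrqrqL => ccccrqccrqrqrqr   [L -> r]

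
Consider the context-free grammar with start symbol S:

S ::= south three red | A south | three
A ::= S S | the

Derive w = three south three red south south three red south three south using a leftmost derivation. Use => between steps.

S => A south => S S south => A south S south => S S south S south => A south S south S south => S S south S south S south => three S south S south S south => three south three red south S south S south => three south three red south south three red south S south => three south three red south south three red south three south

S => A south   [S ::= A south]
A south => S S south   [A ::= S S]
S S south => A south S south   [S ::= A south]
A south S south => S S south S south   [A ::= S S]
S S south S south => A south S south S south   [S ::= A south]
A south S south S south => S S south S south S south   [A ::= S S]
S S south S south S south => three S south S south S south   [S ::= three]
three S south S south S south => three south three red south S south S south   [S ::= south three red]
three south three red south S south S south => three south three red south south three red south S south   [S ::= south three red]
three south three red south south three red south S south => three south three red south south three red south three south   [S ::= three]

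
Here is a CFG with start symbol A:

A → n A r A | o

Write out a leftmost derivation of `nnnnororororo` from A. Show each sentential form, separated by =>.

A => nArA => nnArArA => nnnArArArA => nnnnArArArArA => nnnnorArArArA => nnnnororArArA => nnnnorororArA => nnnnororororA => nnnnororororo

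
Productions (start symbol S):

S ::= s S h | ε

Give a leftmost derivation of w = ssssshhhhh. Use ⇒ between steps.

S ⇒ sSh   [S ::= s S h]
sSh ⇒ ssShh   [S ::= s S h]
ssShh ⇒ sssShhh   [S ::= s S h]
sssShhh ⇒ ssssShhhh   [S ::= s S h]
ssssShhhh ⇒ sssssShhhhh   [S ::= s S h]
sssssShhhhh ⇒ ssssshhhhh   [S ::= ε]

S ⇒ sSh ⇒ ssShh ⇒ sssShhh ⇒ ssssShhhh ⇒ sssssShhhhh ⇒ ssssshhhhh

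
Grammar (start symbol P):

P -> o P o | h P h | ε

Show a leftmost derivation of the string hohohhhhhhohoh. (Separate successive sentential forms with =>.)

P=>hPh=>hoPoh=>hohPhoh=>hohoPohoh=>hohohPhohoh=>hohohhPhhohoh=>hohohhhPhhhohoh=>hohohhhhhhohoh

P => hPh   [P -> h P h]
hPh => hoPoh   [P -> o P o]
hoPoh => hohPhoh   [P -> h P h]
hohPhoh => hohoPohoh   [P -> o P o]
hohoPohoh => hohohPhohoh   [P -> h P h]
hohohPhohoh => hohohhPhhohoh   [P -> h P h]
hohohhPhhohoh => hohohhhPhhhohoh   [P -> h P h]
hohohhhPhhhohoh => hohohhhhhhohoh   [P -> ε]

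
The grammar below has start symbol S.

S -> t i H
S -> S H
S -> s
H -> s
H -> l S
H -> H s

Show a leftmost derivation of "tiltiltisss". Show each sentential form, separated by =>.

S => tiH   [S -> t i H]
tiH => tilS   [H -> l S]
tilS => tilSH   [S -> S H]
tilSH => tilSHH   [S -> S H]
tilSHH => tiltiHHH   [S -> t i H]
tiltiHHH => tiltilSHH   [H -> l S]
tiltilSHH => tiltiltiHHH   [S -> t i H]
tiltiltiHHH => tiltiltisHH   [H -> s]
tiltiltisHH => tiltiltissH   [H -> s]
tiltiltissH => tiltiltisss   [H -> s]

S => tiH => tilS => tilSH => tilSHH => tiltiHHH => tiltilSHH => tiltiltiHHH => tiltiltisHH => tiltiltissH => tiltiltisss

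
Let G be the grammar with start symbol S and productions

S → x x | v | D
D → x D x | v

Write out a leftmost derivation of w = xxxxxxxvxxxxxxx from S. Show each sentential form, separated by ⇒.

S ⇒ D ⇒ xDx ⇒ xxDxx ⇒ xxxDxxx ⇒ xxxxDxxxx ⇒ xxxxxDxxxxx ⇒ xxxxxxDxxxxxx ⇒ xxxxxxxDxxxxxxx ⇒ xxxxxxxvxxxxxxx

S ⇒ D   [S → D]
D ⇒ xDx   [D → x D x]
xDx ⇒ xxDxx   [D → x D x]
xxDxx ⇒ xxxDxxx   [D → x D x]
xxxDxxx ⇒ xxxxDxxxx   [D → x D x]
xxxxDxxxx ⇒ xxxxxDxxxxx   [D → x D x]
xxxxxDxxxxx ⇒ xxxxxxDxxxxxx   [D → x D x]
xxxxxxDxxxxxx ⇒ xxxxxxxDxxxxxxx   [D → x D x]
xxxxxxxDxxxxxxx ⇒ xxxxxxxvxxxxxxx   [D → v]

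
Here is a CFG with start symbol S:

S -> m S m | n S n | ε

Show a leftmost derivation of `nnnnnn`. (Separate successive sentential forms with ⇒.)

S ⇒ nSn ⇒ nnSnn ⇒ nnnSnnn ⇒ nnnnnn

S ⇒ nSn   [S -> n S n]
nSn ⇒ nnSnn   [S -> n S n]
nnSnn ⇒ nnnSnnn   [S -> n S n]
nnnSnnn ⇒ nnnnnn   [S -> ε]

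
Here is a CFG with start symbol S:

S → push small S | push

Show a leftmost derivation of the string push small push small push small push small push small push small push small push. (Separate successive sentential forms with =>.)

S => push small S   [S → push small S]
push small S => push small push small S   [S → push small S]
push small push small S => push small push small push small S   [S → push small S]
push small push small push small S => push small push small push small push small S   [S → push small S]
push small push small push small push small S => push small push small push small push small push small S   [S → push small S]
push small push small push small push small push small S => push small push small push small push small push small push small S   [S → push small S]
push small push small push small push small push small push small S => push small push small push small push small push small push small push small S   [S → push small S]
push small push small push small push small push small push small push small S => push small push small push small push small push small push small push small push   [S → push]

S => push small S => push small push small S => push small push small push small S => push small push small push small push small S => push small push small push small push small push small S => push small push small push small push small push small push small S => push small push small push small push small push small push small push small S => push small push small push small push small push small push small push small push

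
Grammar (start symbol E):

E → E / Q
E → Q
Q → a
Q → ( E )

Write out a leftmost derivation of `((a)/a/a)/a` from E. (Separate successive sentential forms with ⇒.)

E ⇒ E/Q   [E → E / Q]
E/Q ⇒ Q/Q   [E → Q]
Q/Q ⇒ (E)/Q   [Q → ( E )]
(E)/Q ⇒ (E/Q)/Q   [E → E / Q]
(E/Q)/Q ⇒ (E/Q/Q)/Q   [E → E / Q]
(E/Q/Q)/Q ⇒ (Q/Q/Q)/Q   [E → Q]
(Q/Q/Q)/Q ⇒ ((E)/Q/Q)/Q   [Q → ( E )]
((E)/Q/Q)/Q ⇒ ((Q)/Q/Q)/Q   [E → Q]
((Q)/Q/Q)/Q ⇒ ((a)/Q/Q)/Q   [Q → a]
((a)/Q/Q)/Q ⇒ ((a)/a/Q)/Q   [Q → a]
((a)/a/Q)/Q ⇒ ((a)/a/a)/Q   [Q → a]
((a)/a/a)/Q ⇒ ((a)/a/a)/a   [Q → a]

E ⇒ E/Q ⇒ Q/Q ⇒ (E)/Q ⇒ (E/Q)/Q ⇒ (E/Q/Q)/Q ⇒ (Q/Q/Q)/Q ⇒ ((E)/Q/Q)/Q ⇒ ((Q)/Q/Q)/Q ⇒ ((a)/Q/Q)/Q ⇒ ((a)/a/Q)/Q ⇒ ((a)/a/a)/Q ⇒ ((a)/a/a)/a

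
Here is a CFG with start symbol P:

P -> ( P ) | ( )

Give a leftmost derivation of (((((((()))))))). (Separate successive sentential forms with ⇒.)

P⇒(P)⇒((P))⇒(((P)))⇒((((P))))⇒(((((P)))))⇒((((((P))))))⇒(((((((P)))))))⇒(((((((())))))))

P ⇒ (P)   [P -> ( P )]
(P) ⇒ ((P))   [P -> ( P )]
((P)) ⇒ (((P)))   [P -> ( P )]
(((P))) ⇒ ((((P))))   [P -> ( P )]
((((P)))) ⇒ (((((P)))))   [P -> ( P )]
(((((P))))) ⇒ ((((((P))))))   [P -> ( P )]
((((((P)))))) ⇒ (((((((P)))))))   [P -> ( P )]
(((((((P))))))) ⇒ (((((((())))))))   [P -> ( )]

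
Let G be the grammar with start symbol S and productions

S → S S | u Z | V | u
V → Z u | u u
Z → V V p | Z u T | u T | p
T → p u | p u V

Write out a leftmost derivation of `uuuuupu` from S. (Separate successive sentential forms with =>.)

S=>SS=>uZS=>uVVpS=>uuuVpS=>uuuuupS=>uuuuupu

S => SS   [S → S S]
SS => uZS   [S → u Z]
uZS => uVVpS   [Z → V V p]
uVVpS => uuuVpS   [V → u u]
uuuVpS => uuuuupS   [V → u u]
uuuuupS => uuuuupu   [S → u]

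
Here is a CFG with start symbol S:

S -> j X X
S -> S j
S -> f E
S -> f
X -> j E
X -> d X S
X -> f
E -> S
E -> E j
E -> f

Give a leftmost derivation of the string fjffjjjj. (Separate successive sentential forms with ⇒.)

S ⇒ Sj ⇒ Sjj ⇒ fEjj ⇒ fEjjj ⇒ fEjjjj ⇒ fSjjjj ⇒ fjXXjjjj ⇒ fjfXjjjj ⇒ fjffjjjj

S ⇒ Sj   [S -> S j]
Sj ⇒ Sjj   [S -> S j]
Sjj ⇒ fEjj   [S -> f E]
fEjj ⇒ fEjjj   [E -> E j]
fEjjj ⇒ fEjjjj   [E -> E j]
fEjjjj ⇒ fSjjjj   [E -> S]
fSjjjj ⇒ fjXXjjjj   [S -> j X X]
fjXXjjjj ⇒ fjfXjjjj   [X -> f]
fjfXjjjj ⇒ fjffjjjj   [X -> f]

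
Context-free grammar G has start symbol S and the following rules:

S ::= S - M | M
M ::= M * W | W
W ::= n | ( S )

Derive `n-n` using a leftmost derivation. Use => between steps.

S=>S-M=>M-M=>W-M=>n-M=>n-W=>n-n

S => S-M   [S ::= S - M]
S-M => M-M   [S ::= M]
M-M => W-M   [M ::= W]
W-M => n-M   [W ::= n]
n-M => n-W   [M ::= W]
n-W => n-n   [W ::= n]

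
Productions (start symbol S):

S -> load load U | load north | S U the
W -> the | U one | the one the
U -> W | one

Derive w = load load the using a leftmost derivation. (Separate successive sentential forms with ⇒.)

S ⇒ load load U ⇒ load load W ⇒ load load the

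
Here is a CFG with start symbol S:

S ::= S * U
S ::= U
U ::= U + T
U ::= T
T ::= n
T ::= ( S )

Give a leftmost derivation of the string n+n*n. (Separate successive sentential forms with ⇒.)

S ⇒ S*U ⇒ U*U ⇒ U+T*U ⇒ T+T*U ⇒ n+T*U ⇒ n+n*U ⇒ n+n*T ⇒ n+n*n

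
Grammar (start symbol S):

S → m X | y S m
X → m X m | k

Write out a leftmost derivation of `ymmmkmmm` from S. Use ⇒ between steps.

S ⇒ ySm   [S → y S m]
ySm ⇒ ymXm   [S → m X]
ymXm ⇒ ymmXmm   [X → m X m]
ymmXmm ⇒ ymmmXmmm   [X → m X m]
ymmmXmmm ⇒ ymmmkmmm   [X → k]

S⇒ySm⇒ymXm⇒ymmXmm⇒ymmmXmmm⇒ymmmkmmm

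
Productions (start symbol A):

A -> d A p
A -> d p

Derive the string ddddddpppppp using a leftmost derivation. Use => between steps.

A => dAp => ddApp => dddAppp => ddddApppp => dddddAppppp => ddddddpppppp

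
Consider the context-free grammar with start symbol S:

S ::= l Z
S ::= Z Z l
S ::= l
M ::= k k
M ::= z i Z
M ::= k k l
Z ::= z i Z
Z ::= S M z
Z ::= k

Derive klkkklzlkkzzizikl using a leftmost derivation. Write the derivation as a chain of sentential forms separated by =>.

S => ZZl => SMzZl => ZZlMzZl => kZlMzZl => kSMzlMzZl => klZMzlMzZl => klkMzlMzZl => klkkklzlMzZl => klkkklzlkkzZl => klkkklzlkkzziZl => klkkklzlkkzziziZl => klkkklzlkkzzizikl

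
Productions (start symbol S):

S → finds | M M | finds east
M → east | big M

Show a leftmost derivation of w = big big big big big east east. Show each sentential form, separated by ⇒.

S ⇒ M M   [S → M M]
M M ⇒ big M M   [M → big M]
big M M ⇒ big big M M   [M → big M]
big big M M ⇒ big big big M M   [M → big M]
big big big M M ⇒ big big big big M M   [M → big M]
big big big big M M ⇒ big big big big big M M   [M → big M]
big big big big big M M ⇒ big big big big big east M   [M → east]
big big big big big east M ⇒ big big big big big east east   [M → east]

S ⇒ M M ⇒ big M M ⇒ big big M M ⇒ big big big M M ⇒ big big big big M M ⇒ big big big big big M M ⇒ big big big big big east M ⇒ big big big big big east east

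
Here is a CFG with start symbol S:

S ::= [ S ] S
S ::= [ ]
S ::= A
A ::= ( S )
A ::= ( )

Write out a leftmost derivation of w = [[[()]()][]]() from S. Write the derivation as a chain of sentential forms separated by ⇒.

S ⇒ [S]S ⇒ [[S]S]S ⇒ [[[S]S]S]S ⇒ [[[A]S]S]S ⇒ [[[()]S]S]S ⇒ [[[()]A]S]S ⇒ [[[()]()]S]S ⇒ [[[()]()][]]S ⇒ [[[()]()][]]A ⇒ [[[()]()][]]()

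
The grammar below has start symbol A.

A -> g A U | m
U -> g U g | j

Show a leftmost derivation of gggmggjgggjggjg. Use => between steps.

A=>gAU=>ggAUU=>gggAUUU=>gggmUUU=>gggmgUgUU=>gggmggUggUU=>gggmggjggUU=>gggmggjgggUgU=>gggmggjgggjgU=>gggmggjgggjggUg=>gggmggjgggjggjg

A => gAU   [A -> g A U]
gAU => ggAUU   [A -> g A U]
ggAUU => gggAUUU   [A -> g A U]
gggAUUU => gggmUUU   [A -> m]
gggmUUU => gggmgUgUU   [U -> g U g]
gggmgUgUU => gggmggUggUU   [U -> g U g]
gggmggUggUU => gggmggjggUU   [U -> j]
gggmggjggUU => gggmggjgggUgU   [U -> g U g]
gggmggjgggUgU => gggmggjgggjgU   [U -> j]
gggmggjgggjgU => gggmggjgggjggUg   [U -> g U g]
gggmggjgggjggUg => gggmggjgggjggjg   [U -> j]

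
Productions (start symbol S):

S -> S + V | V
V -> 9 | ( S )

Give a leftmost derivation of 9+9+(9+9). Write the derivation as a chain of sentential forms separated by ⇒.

S ⇒ S+V   [S -> S + V]
S+V ⇒ S+V+V   [S -> S + V]
S+V+V ⇒ V+V+V   [S -> V]
V+V+V ⇒ 9+V+V   [V -> 9]
9+V+V ⇒ 9+9+V   [V -> 9]
9+9+V ⇒ 9+9+(S)   [V -> ( S )]
9+9+(S) ⇒ 9+9+(S+V)   [S -> S + V]
9+9+(S+V) ⇒ 9+9+(V+V)   [S -> V]
9+9+(V+V) ⇒ 9+9+(9+V)   [V -> 9]
9+9+(9+V) ⇒ 9+9+(9+9)   [V -> 9]

S ⇒ S+V ⇒ S+V+V ⇒ V+V+V ⇒ 9+V+V ⇒ 9+9+V ⇒ 9+9+(S) ⇒ 9+9+(S+V) ⇒ 9+9+(V+V) ⇒ 9+9+(9+V) ⇒ 9+9+(9+9)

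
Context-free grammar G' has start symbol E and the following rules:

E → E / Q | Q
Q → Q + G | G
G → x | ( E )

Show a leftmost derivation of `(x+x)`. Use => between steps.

E => Q => G => (E) => (Q) => (Q+G) => (G+G) => (x+G) => (x+x)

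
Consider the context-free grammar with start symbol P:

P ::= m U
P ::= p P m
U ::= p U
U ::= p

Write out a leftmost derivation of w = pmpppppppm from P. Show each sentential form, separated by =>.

P => pPm   [P ::= p P m]
pPm => pmUm   [P ::= m U]
pmUm => pmpUm   [U ::= p U]
pmpUm => pmppUm   [U ::= p U]
pmppUm => pmpppUm   [U ::= p U]
pmpppUm => pmppppUm   [U ::= p U]
pmppppUm => pmpppppUm   [U ::= p U]
pmpppppUm => pmppppppUm   [U ::= p U]
pmppppppUm => pmpppppppm   [U ::= p]

P => pPm => pmUm => pmpUm => pmppUm => pmpppUm => pmppppUm => pmpppppUm => pmppppppUm => pmpppppppm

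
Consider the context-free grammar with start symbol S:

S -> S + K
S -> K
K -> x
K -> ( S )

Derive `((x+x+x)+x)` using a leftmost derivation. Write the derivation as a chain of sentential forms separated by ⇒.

S ⇒ K   [S -> K]
K ⇒ (S)   [K -> ( S )]
(S) ⇒ (S+K)   [S -> S + K]
(S+K) ⇒ (K+K)   [S -> K]
(K+K) ⇒ ((S)+K)   [K -> ( S )]
((S)+K) ⇒ ((S+K)+K)   [S -> S + K]
((S+K)+K) ⇒ ((S+K+K)+K)   [S -> S + K]
((S+K+K)+K) ⇒ ((K+K+K)+K)   [S -> K]
((K+K+K)+K) ⇒ ((x+K+K)+K)   [K -> x]
((x+K+K)+K) ⇒ ((x+x+K)+K)   [K -> x]
((x+x+K)+K) ⇒ ((x+x+x)+K)   [K -> x]
((x+x+x)+K) ⇒ ((x+x+x)+x)   [K -> x]

S ⇒ K ⇒ (S) ⇒ (S+K) ⇒ (K+K) ⇒ ((S)+K) ⇒ ((S+K)+K) ⇒ ((S+K+K)+K) ⇒ ((K+K+K)+K) ⇒ ((x+K+K)+K) ⇒ ((x+x+K)+K) ⇒ ((x+x+x)+K) ⇒ ((x+x+x)+x)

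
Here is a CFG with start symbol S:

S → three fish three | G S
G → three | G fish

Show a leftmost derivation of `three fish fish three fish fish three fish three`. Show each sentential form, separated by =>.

S => G S   [S → G S]
G S => G fish S   [G → G fish]
G fish S => G fish fish S   [G → G fish]
G fish fish S => three fish fish S   [G → three]
three fish fish S => three fish fish G S   [S → G S]
three fish fish G S => three fish fish G fish S   [G → G fish]
three fish fish G fish S => three fish fish G fish fish S   [G → G fish]
three fish fish G fish fish S => three fish fish three fish fish S   [G → three]
three fish fish three fish fish S => three fish fish three fish fish three fish three   [S → three fish three]

S => G S => G fish S => G fish fish S => three fish fish S => three fish fish G S => three fish fish G fish S => three fish fish G fish fish S => three fish fish three fish fish S => three fish fish three fish fish three fish three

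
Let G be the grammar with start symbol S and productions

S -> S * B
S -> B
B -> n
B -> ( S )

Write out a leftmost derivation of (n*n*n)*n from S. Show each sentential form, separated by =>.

S => S*B   [S -> S * B]
S*B => B*B   [S -> B]
B*B => (S)*B   [B -> ( S )]
(S)*B => (S*B)*B   [S -> S * B]
(S*B)*B => (S*B*B)*B   [S -> S * B]
(S*B*B)*B => (B*B*B)*B   [S -> B]
(B*B*B)*B => (n*B*B)*B   [B -> n]
(n*B*B)*B => (n*n*B)*B   [B -> n]
(n*n*B)*B => (n*n*n)*B   [B -> n]
(n*n*n)*B => (n*n*n)*n   [B -> n]

S => S*B => B*B => (S)*B => (S*B)*B => (S*B*B)*B => (B*B*B)*B => (n*B*B)*B => (n*n*B)*B => (n*n*n)*B => (n*n*n)*n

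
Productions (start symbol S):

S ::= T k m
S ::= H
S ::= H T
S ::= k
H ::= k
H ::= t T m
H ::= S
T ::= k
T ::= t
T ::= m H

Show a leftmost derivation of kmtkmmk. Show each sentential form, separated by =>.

S => HT => ST => HTT => kTT => kmHT => kmtTmT => kmtkmT => kmtkmmH => kmtkmmk

S => HT   [S ::= H T]
HT => ST   [H ::= S]
ST => HTT   [S ::= H T]
HTT => kTT   [H ::= k]
kTT => kmHT   [T ::= m H]
kmHT => kmtTmT   [H ::= t T m]
kmtTmT => kmtkmT   [T ::= k]
kmtkmT => kmtkmmH   [T ::= m H]
kmtkmmH => kmtkmmk   [H ::= k]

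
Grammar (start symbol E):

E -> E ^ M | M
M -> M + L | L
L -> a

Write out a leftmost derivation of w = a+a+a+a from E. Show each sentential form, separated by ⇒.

E ⇒ M   [E -> M]
M ⇒ M+L   [M -> M + L]
M+L ⇒ M+L+L   [M -> M + L]
M+L+L ⇒ M+L+L+L   [M -> M + L]
M+L+L+L ⇒ L+L+L+L   [M -> L]
L+L+L+L ⇒ a+L+L+L   [L -> a]
a+L+L+L ⇒ a+a+L+L   [L -> a]
a+a+L+L ⇒ a+a+a+L   [L -> a]
a+a+a+L ⇒ a+a+a+a   [L -> a]

E⇒M⇒M+L⇒M+L+L⇒M+L+L+L⇒L+L+L+L⇒a+L+L+L⇒a+a+L+L⇒a+a+a+L⇒a+a+a+a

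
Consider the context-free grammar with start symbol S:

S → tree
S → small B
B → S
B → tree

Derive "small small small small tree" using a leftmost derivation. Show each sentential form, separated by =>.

S => small B => small S => small small B => small small S => small small small B => small small small S => small small small small B => small small small small S => small small small small tree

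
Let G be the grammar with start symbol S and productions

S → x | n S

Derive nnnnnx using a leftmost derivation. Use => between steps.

S => nS   [S → n S]
nS => nnS   [S → n S]
nnS => nnnS   [S → n S]
nnnS => nnnnS   [S → n S]
nnnnS => nnnnnS   [S → n S]
nnnnnS => nnnnnx   [S → x]

S => nS => nnS => nnnS => nnnnS => nnnnnS => nnnnnx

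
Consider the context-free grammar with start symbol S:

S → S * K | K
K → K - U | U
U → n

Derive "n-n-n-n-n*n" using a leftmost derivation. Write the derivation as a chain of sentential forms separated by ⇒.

S ⇒ S*K ⇒ K*K ⇒ K-U*K ⇒ K-U-U*K ⇒ K-U-U-U*K ⇒ K-U-U-U-U*K ⇒ U-U-U-U-U*K ⇒ n-U-U-U-U*K ⇒ n-n-U-U-U*K ⇒ n-n-n-U-U*K ⇒ n-n-n-n-U*K ⇒ n-n-n-n-n*K ⇒ n-n-n-n-n*U ⇒ n-n-n-n-n*n

S ⇒ S*K   [S → S * K]
S*K ⇒ K*K   [S → K]
K*K ⇒ K-U*K   [K → K - U]
K-U*K ⇒ K-U-U*K   [K → K - U]
K-U-U*K ⇒ K-U-U-U*K   [K → K - U]
K-U-U-U*K ⇒ K-U-U-U-U*K   [K → K - U]
K-U-U-U-U*K ⇒ U-U-U-U-U*K   [K → U]
U-U-U-U-U*K ⇒ n-U-U-U-U*K   [U → n]
n-U-U-U-U*K ⇒ n-n-U-U-U*K   [U → n]
n-n-U-U-U*K ⇒ n-n-n-U-U*K   [U → n]
n-n-n-U-U*K ⇒ n-n-n-n-U*K   [U → n]
n-n-n-n-U*K ⇒ n-n-n-n-n*K   [U → n]
n-n-n-n-n*K ⇒ n-n-n-n-n*U   [K → U]
n-n-n-n-n*U ⇒ n-n-n-n-n*n   [U → n]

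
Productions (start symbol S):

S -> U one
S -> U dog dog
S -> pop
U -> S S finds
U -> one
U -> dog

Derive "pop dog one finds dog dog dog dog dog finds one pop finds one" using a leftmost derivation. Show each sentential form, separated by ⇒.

S ⇒ U one ⇒ S S finds one ⇒ U one S finds one ⇒ S S finds one S finds one ⇒ U dog dog S finds one S finds one ⇒ S S finds dog dog S finds one S finds one ⇒ pop S finds dog dog S finds one S finds one ⇒ pop U one finds dog dog S finds one S finds one ⇒ pop dog one finds dog dog S finds one S finds one ⇒ pop dog one finds dog dog U dog dog finds one S finds one ⇒ pop dog one finds dog dog dog dog dog finds one S finds one ⇒ pop dog one finds dog dog dog dog dog finds one pop finds one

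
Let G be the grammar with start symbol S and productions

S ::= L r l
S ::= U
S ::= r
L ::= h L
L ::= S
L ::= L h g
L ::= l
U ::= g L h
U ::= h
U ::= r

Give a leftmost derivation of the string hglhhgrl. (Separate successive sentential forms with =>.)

S => Lrl   [S ::= L r l]
Lrl => Lhgrl   [L ::= L h g]
Lhgrl => hLhgrl   [L ::= h L]
hLhgrl => hShgrl   [L ::= S]
hShgrl => hUhgrl   [S ::= U]
hUhgrl => hgLhhgrl   [U ::= g L h]
hgLhhgrl => hglhhgrl   [L ::= l]

S=>Lrl=>Lhgrl=>hLhgrl=>hShgrl=>hUhgrl=>hgLhhgrl=>hglhhgrl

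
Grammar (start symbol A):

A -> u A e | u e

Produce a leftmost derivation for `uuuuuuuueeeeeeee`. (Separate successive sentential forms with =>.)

A => uAe => uuAee => uuuAeee => uuuuAeeee => uuuuuAeeeee => uuuuuuAeeeeee => uuuuuuuAeeeeeee => uuuuuuuueeeeeeee

A => uAe   [A -> u A e]
uAe => uuAee   [A -> u A e]
uuAee => uuuAeee   [A -> u A e]
uuuAeee => uuuuAeeee   [A -> u A e]
uuuuAeeee => uuuuuAeeeee   [A -> u A e]
uuuuuAeeeee => uuuuuuAeeeeee   [A -> u A e]
uuuuuuAeeeeee => uuuuuuuAeeeeeee   [A -> u A e]
uuuuuuuAeeeeeee => uuuuuuuueeeeeeee   [A -> u e]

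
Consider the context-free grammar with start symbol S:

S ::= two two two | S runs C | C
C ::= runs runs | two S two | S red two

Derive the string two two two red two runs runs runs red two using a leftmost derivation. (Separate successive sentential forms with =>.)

S => S runs C   [S ::= S runs C]
S runs C => C runs C   [S ::= C]
C runs C => S red two runs C   [C ::= S red two]
S red two runs C => two two two red two runs C   [S ::= two two two]
two two two red two runs C => two two two red two runs S red two   [C ::= S red two]
two two two red two runs S red two => two two two red two runs C red two   [S ::= C]
two two two red two runs C red two => two two two red two runs runs runs red two   [C ::= runs runs]

S => S runs C => C runs C => S red two runs C => two two two red two runs C => two two two red two runs S red two => two two two red two runs C red two => two two two red two runs runs runs red two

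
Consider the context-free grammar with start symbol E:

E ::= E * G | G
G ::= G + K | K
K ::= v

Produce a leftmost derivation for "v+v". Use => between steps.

E => G   [E ::= G]
G => G+K   [G ::= G + K]
G+K => K+K   [G ::= K]
K+K => v+K   [K ::= v]
v+K => v+v   [K ::= v]

E => G => G+K => K+K => v+K => v+v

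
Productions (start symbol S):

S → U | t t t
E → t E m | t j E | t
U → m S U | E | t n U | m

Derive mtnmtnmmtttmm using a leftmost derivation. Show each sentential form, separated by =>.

S=>U=>mSU=>mUU=>mtnUU=>mtnmSUU=>mtnmUUU=>mtnmtnUUU=>mtnmtnmUU=>mtnmtnmmSUU=>mtnmtnmmtttUU=>mtnmtnmmtttmU=>mtnmtnmmtttmm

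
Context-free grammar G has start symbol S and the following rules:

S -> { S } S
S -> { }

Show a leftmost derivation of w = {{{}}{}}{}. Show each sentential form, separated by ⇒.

S ⇒ {S}S ⇒ {{S}S}S ⇒ {{{}}S}S ⇒ {{{}}{}}S ⇒ {{{}}{}}{}

S ⇒ {S}S   [S -> { S } S]
{S}S ⇒ {{S}S}S   [S -> { S } S]
{{S}S}S ⇒ {{{}}S}S   [S -> { }]
{{{}}S}S ⇒ {{{}}{}}S   [S -> { }]
{{{}}{}}S ⇒ {{{}}{}}{}   [S -> { }]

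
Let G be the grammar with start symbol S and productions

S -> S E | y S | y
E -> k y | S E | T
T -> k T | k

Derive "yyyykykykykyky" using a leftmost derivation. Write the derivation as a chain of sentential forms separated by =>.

S => SE => ySE => ySEE => ySEEE => ySEEEE => ySEEEEE => yySEEEEE => yyySEEEEE => yyyyEEEEE => yyyykyEEEE => yyyykykyEEE => yyyykykykyEE => yyyykykykykyE => yyyykykykykyky

S => SE   [S -> S E]
SE => ySE   [S -> y S]
ySE => ySEE   [S -> S E]
ySEE => ySEEE   [S -> S E]
ySEEE => ySEEEE   [S -> S E]
ySEEEE => ySEEEEE   [S -> S E]
ySEEEEE => yySEEEEE   [S -> y S]
yySEEEEE => yyySEEEEE   [S -> y S]
yyySEEEEE => yyyyEEEEE   [S -> y]
yyyyEEEEE => yyyykyEEEE   [E -> k y]
yyyykyEEEE => yyyykykyEEE   [E -> k y]
yyyykykyEEE => yyyykykykyEE   [E -> k y]
yyyykykykyEE => yyyykykykykyE   [E -> k y]
yyyykykykykyE => yyyykykykykyky   [E -> k y]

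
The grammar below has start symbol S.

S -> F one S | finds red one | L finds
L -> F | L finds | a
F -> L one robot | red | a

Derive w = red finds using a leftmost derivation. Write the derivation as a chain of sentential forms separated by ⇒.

S ⇒ L finds ⇒ F finds ⇒ red finds

S ⇒ L finds   [S -> L finds]
L finds ⇒ F finds   [L -> F]
F finds ⇒ red finds   [F -> red]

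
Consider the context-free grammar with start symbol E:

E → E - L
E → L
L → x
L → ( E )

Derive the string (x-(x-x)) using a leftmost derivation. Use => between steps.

E=>L=>(E)=>(E-L)=>(L-L)=>(x-L)=>(x-(E))=>(x-(E-L))=>(x-(L-L))=>(x-(x-L))=>(x-(x-x))

E => L   [E → L]
L => (E)   [L → ( E )]
(E) => (E-L)   [E → E - L]
(E-L) => (L-L)   [E → L]
(L-L) => (x-L)   [L → x]
(x-L) => (x-(E))   [L → ( E )]
(x-(E)) => (x-(E-L))   [E → E - L]
(x-(E-L)) => (x-(L-L))   [E → L]
(x-(L-L)) => (x-(x-L))   [L → x]
(x-(x-L)) => (x-(x-x))   [L → x]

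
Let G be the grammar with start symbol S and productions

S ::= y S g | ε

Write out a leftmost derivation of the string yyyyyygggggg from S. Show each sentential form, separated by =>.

S => ySg   [S ::= y S g]
ySg => yySgg   [S ::= y S g]
yySgg => yyySggg   [S ::= y S g]
yyySggg => yyyySgggg   [S ::= y S g]
yyyySgggg => yyyyySggggg   [S ::= y S g]
yyyyySggggg => yyyyyySgggggg   [S ::= y S g]
yyyyyySgggggg => yyyyyygggggg   [S ::= ε]

S => ySg => yySgg => yyySggg => yyyySgggg => yyyyySggggg => yyyyyySgggggg => yyyyyygggggg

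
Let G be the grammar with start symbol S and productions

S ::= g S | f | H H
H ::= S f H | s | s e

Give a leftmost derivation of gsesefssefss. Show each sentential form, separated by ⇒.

S⇒gS⇒gHH⇒gSfHH⇒gHHfHH⇒gSfHHfHH⇒gHHfHHfHH⇒gseHfHHfHH⇒gsesefHHfHH⇒gsesefsHfHH⇒gsesefssefHH⇒gsesefssefsH⇒gsesefssefss

S ⇒ gS   [S ::= g S]
gS ⇒ gHH   [S ::= H H]
gHH ⇒ gSfHH   [H ::= S f H]
gSfHH ⇒ gHHfHH   [S ::= H H]
gHHfHH ⇒ gSfHHfHH   [H ::= S f H]
gSfHHfHH ⇒ gHHfHHfHH   [S ::= H H]
gHHfHHfHH ⇒ gseHfHHfHH   [H ::= s e]
gseHfHHfHH ⇒ gsesefHHfHH   [H ::= s e]
gsesefHHfHH ⇒ gsesefsHfHH   [H ::= s]
gsesefsHfHH ⇒ gsesefssefHH   [H ::= s e]
gsesefssefHH ⇒ gsesefssefsH   [H ::= s]
gsesefssefsH ⇒ gsesefssefss   [H ::= s]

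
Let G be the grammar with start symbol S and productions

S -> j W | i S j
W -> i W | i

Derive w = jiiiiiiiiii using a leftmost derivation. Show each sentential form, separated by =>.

S => jW   [S -> j W]
jW => jiW   [W -> i W]
jiW => jiiW   [W -> i W]
jiiW => jiiiW   [W -> i W]
jiiiW => jiiiiW   [W -> i W]
jiiiiW => jiiiiiW   [W -> i W]
jiiiiiW => jiiiiiiW   [W -> i W]
jiiiiiiW => jiiiiiiiW   [W -> i W]
jiiiiiiiW => jiiiiiiiiW   [W -> i W]
jiiiiiiiiW => jiiiiiiiiiW   [W -> i W]
jiiiiiiiiiW => jiiiiiiiiii   [W -> i]

S=>jW=>jiW=>jiiW=>jiiiW=>jiiiiW=>jiiiiiW=>jiiiiiiW=>jiiiiiiiW=>jiiiiiiiiW=>jiiiiiiiiiW=>jiiiiiiiiii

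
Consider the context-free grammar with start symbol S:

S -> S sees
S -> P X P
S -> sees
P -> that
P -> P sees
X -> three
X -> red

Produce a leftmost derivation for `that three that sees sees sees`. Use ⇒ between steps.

S ⇒ P X P ⇒ that X P ⇒ that three P ⇒ that three P sees ⇒ that three P sees sees ⇒ that three P sees sees sees ⇒ that three that sees sees sees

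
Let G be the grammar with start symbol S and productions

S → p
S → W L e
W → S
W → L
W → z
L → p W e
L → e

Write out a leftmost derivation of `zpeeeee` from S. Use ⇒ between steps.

S ⇒ WLe   [S → W L e]
WLe ⇒ zLe   [W → z]
zLe ⇒ zpWee   [L → p W e]
zpWee ⇒ zpSee   [W → S]
zpSee ⇒ zpWLeee   [S → W L e]
zpWLeee ⇒ zpLLeee   [W → L]
zpLLeee ⇒ zpeLeee   [L → e]
zpeLeee ⇒ zpeeeee   [L → e]

S⇒WLe⇒zLe⇒zpWee⇒zpSee⇒zpWLeee⇒zpLLeee⇒zpeLeee⇒zpeeeee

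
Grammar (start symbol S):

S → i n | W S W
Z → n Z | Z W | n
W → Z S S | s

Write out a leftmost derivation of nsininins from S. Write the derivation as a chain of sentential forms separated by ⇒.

S ⇒ WSW ⇒ ZSSSW ⇒ ZWSSSW ⇒ nWSSSW ⇒ nsSSSW ⇒ nsinSSW ⇒ nsininSW ⇒ nsinininW ⇒ nsininins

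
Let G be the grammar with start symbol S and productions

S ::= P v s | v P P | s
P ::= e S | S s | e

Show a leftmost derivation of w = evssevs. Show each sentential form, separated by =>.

S => Pvs => eSvs => evPPvs => evSsPvs => evssPvs => evssevs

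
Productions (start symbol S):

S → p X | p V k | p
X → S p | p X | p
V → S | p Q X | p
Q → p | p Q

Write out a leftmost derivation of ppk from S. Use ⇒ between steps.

S ⇒ pVk   [S → p V k]
pVk ⇒ pSk   [V → S]
pSk ⇒ ppk   [S → p]

S ⇒ pVk ⇒ pSk ⇒ ppk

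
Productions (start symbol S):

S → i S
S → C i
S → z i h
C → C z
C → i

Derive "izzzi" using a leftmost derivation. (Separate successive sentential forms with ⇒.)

S ⇒ Ci ⇒ Czi ⇒ Czzi ⇒ Czzzi ⇒ izzzi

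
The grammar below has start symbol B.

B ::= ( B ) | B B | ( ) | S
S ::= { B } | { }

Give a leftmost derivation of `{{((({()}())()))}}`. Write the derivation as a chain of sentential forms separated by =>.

B => S => {B} => {S} => {{B}} => {{(B)}} => {{((B))}} => {{((BB))}} => {{(((B)B))}} => {{(((BB)B))}} => {{(((SB)B))}} => {{((({B}B)B))}} => {{((({()}B)B))}} => {{((({()}())B))}} => {{((({()}())()))}}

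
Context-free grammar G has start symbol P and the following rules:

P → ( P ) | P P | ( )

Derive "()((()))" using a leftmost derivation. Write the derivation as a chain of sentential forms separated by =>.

P => PP => ()P => ()(P) => ()((P)) => ()((()))

P => PP   [P → P P]
PP => ()P   [P → ( )]
()P => ()(P)   [P → ( P )]
()(P) => ()((P))   [P → ( P )]
()((P)) => ()((()))   [P → ( )]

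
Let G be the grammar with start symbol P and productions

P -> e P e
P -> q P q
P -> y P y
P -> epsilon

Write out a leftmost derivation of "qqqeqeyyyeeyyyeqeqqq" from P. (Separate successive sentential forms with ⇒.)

P ⇒ qPq ⇒ qqPqq ⇒ qqqPqqq ⇒ qqqePeqqq ⇒ qqqeqPqeqqq ⇒ qqqeqePeqeqqq ⇒ qqqeqeyPyeqeqqq ⇒ qqqeqeyyPyyeqeqqq ⇒ qqqeqeyyyPyyyeqeqqq ⇒ qqqeqeyyyePeyyyeqeqqq ⇒ qqqeqeyyyeeyyyeqeqqq

P ⇒ qPq   [P -> q P q]
qPq ⇒ qqPqq   [P -> q P q]
qqPqq ⇒ qqqPqqq   [P -> q P q]
qqqPqqq ⇒ qqqePeqqq   [P -> e P e]
qqqePeqqq ⇒ qqqeqPqeqqq   [P -> q P q]
qqqeqPqeqqq ⇒ qqqeqePeqeqqq   [P -> e P e]
qqqeqePeqeqqq ⇒ qqqeqeyPyeqeqqq   [P -> y P y]
qqqeqeyPyeqeqqq ⇒ qqqeqeyyPyyeqeqqq   [P -> y P y]
qqqeqeyyPyyeqeqqq ⇒ qqqeqeyyyPyyyeqeqqq   [P -> y P y]
qqqeqeyyyPyyyeqeqqq ⇒ qqqeqeyyyePeyyyeqeqqq   [P -> e P e]
qqqeqeyyyePeyyyeqeqqq ⇒ qqqeqeyyyeeyyyeqeqqq   [P -> epsilon]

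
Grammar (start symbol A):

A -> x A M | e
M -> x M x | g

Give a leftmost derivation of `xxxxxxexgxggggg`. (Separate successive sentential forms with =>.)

A => xAM   [A -> x A M]
xAM => xxAMM   [A -> x A M]
xxAMM => xxxAMMM   [A -> x A M]
xxxAMMM => xxxxAMMMM   [A -> x A M]
xxxxAMMMM => xxxxxAMMMMM   [A -> x A M]
xxxxxAMMMMM => xxxxxxAMMMMMM   [A -> x A M]
xxxxxxAMMMMMM => xxxxxxeMMMMMM   [A -> e]
xxxxxxeMMMMMM => xxxxxxexMxMMMMM   [M -> x M x]
xxxxxxexMxMMMMM => xxxxxxexgxMMMMM   [M -> g]
xxxxxxexgxMMMMM => xxxxxxexgxgMMMM   [M -> g]
xxxxxxexgxgMMMM => xxxxxxexgxggMMM   [M -> g]
xxxxxxexgxggMMM => xxxxxxexgxgggMM   [M -> g]
xxxxxxexgxgggMM => xxxxxxexgxggggM   [M -> g]
xxxxxxexgxggggM => xxxxxxexgxggggg   [M -> g]

A => xAM => xxAMM => xxxAMMM => xxxxAMMMM => xxxxxAMMMMM => xxxxxxAMMMMMM => xxxxxxeMMMMMM => xxxxxxexMxMMMMM => xxxxxxexgxMMMMM => xxxxxxexgxgMMMM => xxxxxxexgxggMMM => xxxxxxexgxgggMM => xxxxxxexgxggggM => xxxxxxexgxggggg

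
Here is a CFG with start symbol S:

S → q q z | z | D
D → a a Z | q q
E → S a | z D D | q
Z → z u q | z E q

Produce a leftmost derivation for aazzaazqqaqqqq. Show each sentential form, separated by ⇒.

S ⇒ D   [S → D]
D ⇒ aaZ   [D → a a Z]
aaZ ⇒ aazEq   [Z → z E q]
aazEq ⇒ aazzDDq   [E → z D D]
aazzDDq ⇒ aazzaaZDq   [D → a a Z]
aazzaaZDq ⇒ aazzaazEqDq   [Z → z E q]
aazzaazEqDq ⇒ aazzaazSaqDq   [E → S a]
aazzaazSaqDq ⇒ aazzaazDaqDq   [S → D]
aazzaazDaqDq ⇒ aazzaazqqaqDq   [D → q q]
aazzaazqqaqDq ⇒ aazzaazqqaqqqq   [D → q q]

S ⇒ D ⇒ aaZ ⇒ aazEq ⇒ aazzDDq ⇒ aazzaaZDq ⇒ aazzaazEqDq ⇒ aazzaazSaqDq ⇒ aazzaazDaqDq ⇒ aazzaazqqaqDq ⇒ aazzaazqqaqqqq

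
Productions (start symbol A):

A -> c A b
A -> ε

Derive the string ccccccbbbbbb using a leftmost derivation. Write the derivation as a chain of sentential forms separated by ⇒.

A ⇒ cAb   [A -> c A b]
cAb ⇒ ccAbb   [A -> c A b]
ccAbb ⇒ cccAbbb   [A -> c A b]
cccAbbb ⇒ ccccAbbbb   [A -> c A b]
ccccAbbbb ⇒ cccccAbbbbb   [A -> c A b]
cccccAbbbbb ⇒ ccccccAbbbbbb   [A -> c A b]
ccccccAbbbbbb ⇒ ccccccbbbbbb   [A -> ε]

A ⇒ cAb ⇒ ccAbb ⇒ cccAbbb ⇒ ccccAbbbb ⇒ cccccAbbbbb ⇒ ccccccAbbbbbb ⇒ ccccccbbbbbb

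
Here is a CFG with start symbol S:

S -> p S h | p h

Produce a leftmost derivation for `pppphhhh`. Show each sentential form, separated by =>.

S => pSh => ppShh => pppShhh => pppphhhh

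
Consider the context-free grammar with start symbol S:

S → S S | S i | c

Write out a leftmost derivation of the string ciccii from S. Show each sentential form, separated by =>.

S => SS   [S → S S]
SS => SiS   [S → S i]
SiS => ciS   [S → c]
ciS => ciSi   [S → S i]
ciSi => ciSSi   [S → S S]
ciSSi => cicSi   [S → c]
cicSi => cicSii   [S → S i]
cicSii => ciccii   [S → c]

S=>SS=>SiS=>ciS=>ciSi=>ciSSi=>cicSi=>cicSii=>ciccii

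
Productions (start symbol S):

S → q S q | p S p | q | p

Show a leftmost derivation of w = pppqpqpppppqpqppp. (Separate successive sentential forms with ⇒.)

S ⇒ pSp ⇒ ppSpp ⇒ pppSppp ⇒ pppqSqppp ⇒ pppqpSpqppp ⇒ pppqpqSqpqppp ⇒ pppqpqpSpqpqppp ⇒ pppqpqppSppqpqppp ⇒ pppqpqpppppqpqppp

S ⇒ pSp   [S → p S p]
pSp ⇒ ppSpp   [S → p S p]
ppSpp ⇒ pppSppp   [S → p S p]
pppSppp ⇒ pppqSqppp   [S → q S q]
pppqSqppp ⇒ pppqpSpqppp   [S → p S p]
pppqpSpqppp ⇒ pppqpqSqpqppp   [S → q S q]
pppqpqSqpqppp ⇒ pppqpqpSpqpqppp   [S → p S p]
pppqpqpSpqpqppp ⇒ pppqpqppSppqpqppp   [S → p S p]
pppqpqppSppqpqppp ⇒ pppqpqpppppqpqppp   [S → p]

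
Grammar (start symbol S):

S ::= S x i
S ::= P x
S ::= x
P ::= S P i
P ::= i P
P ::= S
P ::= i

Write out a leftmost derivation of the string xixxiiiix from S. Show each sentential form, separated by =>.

S => Px => SPix => xPix => xiPix => xiSPiix => xiSxiPiix => xixxiPiix => xixxiiiix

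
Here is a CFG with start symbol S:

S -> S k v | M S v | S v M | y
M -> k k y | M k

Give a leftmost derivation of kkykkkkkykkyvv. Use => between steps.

S => MSv   [S -> M S v]
MSv => MkSv   [M -> M k]
MkSv => MkkSv   [M -> M k]
MkkSv => MkkkSv   [M -> M k]
MkkkSv => kkykkkSv   [M -> k k y]
kkykkkSv => kkykkkMSvv   [S -> M S v]
kkykkkMSvv => kkykkkMkSvv   [M -> M k]
kkykkkMkSvv => kkykkkMkkSvv   [M -> M k]
kkykkkMkkSvv => kkykkkkkykkSvv   [M -> k k y]
kkykkkkkykkSvv => kkykkkkkykkyvv   [S -> y]

S => MSv => MkSv => MkkSv => MkkkSv => kkykkkSv => kkykkkMSvv => kkykkkMkSvv => kkykkkMkkSvv => kkykkkkkykkSvv => kkykkkkkykkyvv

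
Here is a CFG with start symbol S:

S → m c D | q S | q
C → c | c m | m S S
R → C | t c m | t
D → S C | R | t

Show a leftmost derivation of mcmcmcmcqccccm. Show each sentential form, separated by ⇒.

S ⇒ mcD   [S → m c D]
mcD ⇒ mcSC   [D → S C]
mcSC ⇒ mcmcDC   [S → m c D]
mcmcDC ⇒ mcmcSCC   [D → S C]
mcmcSCC ⇒ mcmcmcDCC   [S → m c D]
mcmcmcDCC ⇒ mcmcmcSCCC   [D → S C]
mcmcmcSCCC ⇒ mcmcmcmcDCCC   [S → m c D]
mcmcmcmcDCCC ⇒ mcmcmcmcSCCCC   [D → S C]
mcmcmcmcSCCCC ⇒ mcmcmcmcqCCCC   [S → q]
mcmcmcmcqCCCC ⇒ mcmcmcmcqcCCC   [C → c]
mcmcmcmcqcCCC ⇒ mcmcmcmcqccCC   [C → c]
mcmcmcmcqccCC ⇒ mcmcmcmcqcccC   [C → c]
mcmcmcmcqcccC ⇒ mcmcmcmcqccccm   [C → c m]

S ⇒ mcD ⇒ mcSC ⇒ mcmcDC ⇒ mcmcSCC ⇒ mcmcmcDCC ⇒ mcmcmcSCCC ⇒ mcmcmcmcDCCC ⇒ mcmcmcmcSCCCC ⇒ mcmcmcmcqCCCC ⇒ mcmcmcmcqcCCC ⇒ mcmcmcmcqccCC ⇒ mcmcmcmcqcccC ⇒ mcmcmcmcqccccm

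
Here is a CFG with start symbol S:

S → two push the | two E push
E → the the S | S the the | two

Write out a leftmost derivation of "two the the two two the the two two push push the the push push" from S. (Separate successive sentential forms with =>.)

S => two E push   [S → two E push]
two E push => two the the S push   [E → the the S]
two the the S push => two the the two E push push   [S → two E push]
two the the two E push push => two the the two S the the push push   [E → S the the]
two the the two S the the push push => two the the two two E push the the push push   [S → two E push]
two the the two two E push the the push push => two the the two two the the S push the the push push   [E → the the S]
two the the two two the the S push the the push push => two the the two two the the two E push push the the push push   [S → two E push]
two the the two two the the two E push push the the push push => two the the two two the the two two push push the the push push   [E → two]

S => two E push => two the the S push => two the the two E push push => two the the two S the the push push => two the the two two E push the the push push => two the the two two the the S push the the push push => two the the two two the the two E push push the the push push => two the the two two the the two two push push the the push push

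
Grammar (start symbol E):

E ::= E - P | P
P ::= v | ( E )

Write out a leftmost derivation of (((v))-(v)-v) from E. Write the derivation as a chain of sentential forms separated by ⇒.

E ⇒ P   [E ::= P]
P ⇒ (E)   [P ::= ( E )]
(E) ⇒ (E-P)   [E ::= E - P]
(E-P) ⇒ (E-P-P)   [E ::= E - P]
(E-P-P) ⇒ (P-P-P)   [E ::= P]
(P-P-P) ⇒ ((E)-P-P)   [P ::= ( E )]
((E)-P-P) ⇒ ((P)-P-P)   [E ::= P]
((P)-P-P) ⇒ (((E))-P-P)   [P ::= ( E )]
(((E))-P-P) ⇒ (((P))-P-P)   [E ::= P]
(((P))-P-P) ⇒ (((v))-P-P)   [P ::= v]
(((v))-P-P) ⇒ (((v))-(E)-P)   [P ::= ( E )]
(((v))-(E)-P) ⇒ (((v))-(P)-P)   [E ::= P]
(((v))-(P)-P) ⇒ (((v))-(v)-P)   [P ::= v]
(((v))-(v)-P) ⇒ (((v))-(v)-v)   [P ::= v]

E ⇒ P ⇒ (E) ⇒ (E-P) ⇒ (E-P-P) ⇒ (P-P-P) ⇒ ((E)-P-P) ⇒ ((P)-P-P) ⇒ (((E))-P-P) ⇒ (((P))-P-P) ⇒ (((v))-P-P) ⇒ (((v))-(E)-P) ⇒ (((v))-(P)-P) ⇒ (((v))-(v)-P) ⇒ (((v))-(v)-v)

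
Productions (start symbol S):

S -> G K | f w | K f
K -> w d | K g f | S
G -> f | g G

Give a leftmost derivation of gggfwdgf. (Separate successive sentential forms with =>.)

S => GK => gGK => ggGK => gggGK => gggfK => gggfKgf => gggfwdgf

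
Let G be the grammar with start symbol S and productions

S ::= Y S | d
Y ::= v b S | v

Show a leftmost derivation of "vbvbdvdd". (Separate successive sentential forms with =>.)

S=>YS=>vbSS=>vbYSS=>vbvbSSS=>vbvbdSS=>vbvbdYSS=>vbvbdvSS=>vbvbdvdS=>vbvbdvdd

S => YS   [S ::= Y S]
YS => vbSS   [Y ::= v b S]
vbSS => vbYSS   [S ::= Y S]
vbYSS => vbvbSSS   [Y ::= v b S]
vbvbSSS => vbvbdSS   [S ::= d]
vbvbdSS => vbvbdYSS   [S ::= Y S]
vbvbdYSS => vbvbdvSS   [Y ::= v]
vbvbdvSS => vbvbdvdS   [S ::= d]
vbvbdvdS => vbvbdvdd   [S ::= d]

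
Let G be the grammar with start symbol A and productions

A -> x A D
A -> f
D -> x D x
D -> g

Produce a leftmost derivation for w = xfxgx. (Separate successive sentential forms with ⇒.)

A⇒xAD⇒xfD⇒xfxDx⇒xfxgx

A ⇒ xAD   [A -> x A D]
xAD ⇒ xfD   [A -> f]
xfD ⇒ xfxDx   [D -> x D x]
xfxDx ⇒ xfxgx   [D -> g]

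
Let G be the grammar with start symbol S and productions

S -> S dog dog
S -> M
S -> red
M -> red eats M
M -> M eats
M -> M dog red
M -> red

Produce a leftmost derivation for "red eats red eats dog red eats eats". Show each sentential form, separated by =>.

S => M => red eats M => red eats M eats => red eats M eats eats => red eats M dog red eats eats => red eats M eats dog red eats eats => red eats red eats dog red eats eats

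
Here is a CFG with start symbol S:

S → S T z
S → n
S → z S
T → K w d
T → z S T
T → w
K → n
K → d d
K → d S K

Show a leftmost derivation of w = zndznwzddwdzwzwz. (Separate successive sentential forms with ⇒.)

S ⇒ STz   [S → S T z]
STz ⇒ STzTz   [S → S T z]
STzTz ⇒ zSTzTz   [S → z S]
zSTzTz ⇒ zSTzTzTz   [S → S T z]
zSTzTzTz ⇒ znTzTzTz   [S → n]
znTzTzTz ⇒ znKwdzTzTz   [T → K w d]
znKwdzTzTz ⇒ zndSKwdzTzTz   [K → d S K]
zndSKwdzTzTz ⇒ zndSTzKwdzTzTz   [S → S T z]
zndSTzKwdzTzTz ⇒ zndzSTzKwdzTzTz   [S → z S]
zndzSTzKwdzTzTz ⇒ zndznTzKwdzTzTz   [S → n]
zndznTzKwdzTzTz ⇒ zndznwzKwdzTzTz   [T → w]
zndznwzKwdzTzTz ⇒ zndznwzddwdzTzTz   [K → d d]
zndznwzddwdzTzTz ⇒ zndznwzddwdzwzTz   [T → w]
zndznwzddwdzwzTz ⇒ zndznwzddwdzwzwz   [T → w]

S ⇒ STz ⇒ STzTz ⇒ zSTzTz ⇒ zSTzTzTz ⇒ znTzTzTz ⇒ znKwdzTzTz ⇒ zndSKwdzTzTz ⇒ zndSTzKwdzTzTz ⇒ zndzSTzKwdzTzTz ⇒ zndznTzKwdzTzTz ⇒ zndznwzKwdzTzTz ⇒ zndznwzddwdzTzTz ⇒ zndznwzddwdzwzTz ⇒ zndznwzddwdzwzwz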